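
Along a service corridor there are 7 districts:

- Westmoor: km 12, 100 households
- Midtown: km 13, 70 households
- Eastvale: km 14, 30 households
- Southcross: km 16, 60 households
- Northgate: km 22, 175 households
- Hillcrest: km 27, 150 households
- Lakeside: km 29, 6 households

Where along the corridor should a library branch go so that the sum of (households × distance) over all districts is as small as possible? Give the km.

For a sum of weighted absolute distances on a line, the optimum is the weighted median (not the mean). Total weight W = 591; half-weight = 295.5.
Sort by position and accumulate weight:
  km 12 (Westmoor, w=100) → cum 100
  km 13 (Midtown, w=70) → cum 170
  km 14 (Eastvale, w=30) → cum 200
  km 16 (Southcross, w=60) → cum 260
  km 22 (Northgate, w=175) → cum 435  ≥ 295.5 → median here
  km 27 (Hillcrest, w=150) → cum 585
  km 29 (Lakeside, w=6) → cum 591
Optimal location: km 22.

x = 22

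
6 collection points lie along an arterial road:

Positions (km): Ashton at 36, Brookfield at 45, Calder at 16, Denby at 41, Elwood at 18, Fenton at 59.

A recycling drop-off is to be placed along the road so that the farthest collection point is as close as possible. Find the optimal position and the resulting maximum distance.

location 37.5, max distance 21.5

The 1-center on a line is the midpoint of the two extreme points: leftmost at 16, rightmost at 59.
Optimal location = (16 + 59)/2 = 37.5; maximum distance = (59 − 16)/2 = 21.5.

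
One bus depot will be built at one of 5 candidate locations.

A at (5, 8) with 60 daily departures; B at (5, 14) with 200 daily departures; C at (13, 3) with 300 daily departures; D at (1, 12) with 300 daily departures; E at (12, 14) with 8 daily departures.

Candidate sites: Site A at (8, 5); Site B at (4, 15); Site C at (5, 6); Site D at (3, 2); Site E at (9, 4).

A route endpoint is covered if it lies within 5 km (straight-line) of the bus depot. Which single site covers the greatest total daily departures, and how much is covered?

Site B, covering 500

Coverage radius r = 5 km; a point is covered iff (Δx)²+(Δy)² ≤ 5² = 25.
  Site A (8, 5): covers {A} → 60
  Site B (4, 15): covers {B, D} → 500
  Site C (5, 6): covers {A} → 60
  Site D (3, 2): covers {none} → 0
  Site E (9, 4): covers {C} → 300
Maximum coverage at Site B: 500 daily departures.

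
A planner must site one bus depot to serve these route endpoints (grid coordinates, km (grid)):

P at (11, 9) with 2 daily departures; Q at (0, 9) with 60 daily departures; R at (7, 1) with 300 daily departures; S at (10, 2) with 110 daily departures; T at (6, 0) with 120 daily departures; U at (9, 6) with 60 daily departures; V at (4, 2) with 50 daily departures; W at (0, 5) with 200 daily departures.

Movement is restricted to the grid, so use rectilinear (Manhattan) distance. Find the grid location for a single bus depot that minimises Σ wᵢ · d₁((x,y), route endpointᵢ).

(7, 2)

Manhattan distance separates: Σwᵢ(|x−xᵢ|+|y−yᵢ|) = Σwᵢ|x−xᵢ| + Σwᵢ|y−yᵢ|, so x and y are optimised independently as 1-D weighted medians.
Total weight W = 902; half = 451.
x-coordinate, sorted with cumulative weight:
  x=0 (Q, w=60) cum 60
  x=0 (W, w=200) cum 260
  x=4 (V, w=50) cum 310
  x=6 (T, w=120) cum 430
  x=7 (R, w=300) cum 730  ← median
  x=9 (U, w=60) cum 790
  x=10 (S, w=110) cum 900
  x=11 (P, w=2) cum 902
⇒ x* = 7
y-coordinate, sorted with cumulative weight:
  y=0 (T, w=120) cum 120
  y=1 (R, w=300) cum 420
  y=2 (S, w=110) cum 530  ← median
  y=2 (V, w=50) cum 580
  y=5 (W, w=200) cum 780
  y=6 (U, w=60) cum 840
  y=9 (P, w=2) cum 842
  y=9 (Q, w=60) cum 902
⇒ y* = 2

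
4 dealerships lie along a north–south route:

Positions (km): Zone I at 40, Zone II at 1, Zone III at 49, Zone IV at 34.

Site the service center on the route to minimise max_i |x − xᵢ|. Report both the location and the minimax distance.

The 1-center on a line is the midpoint of the two extreme points: leftmost at 1, rightmost at 49.
Optimal location = (1 + 49)/2 = 25; maximum distance = (49 − 1)/2 = 24.

location 25, max distance 24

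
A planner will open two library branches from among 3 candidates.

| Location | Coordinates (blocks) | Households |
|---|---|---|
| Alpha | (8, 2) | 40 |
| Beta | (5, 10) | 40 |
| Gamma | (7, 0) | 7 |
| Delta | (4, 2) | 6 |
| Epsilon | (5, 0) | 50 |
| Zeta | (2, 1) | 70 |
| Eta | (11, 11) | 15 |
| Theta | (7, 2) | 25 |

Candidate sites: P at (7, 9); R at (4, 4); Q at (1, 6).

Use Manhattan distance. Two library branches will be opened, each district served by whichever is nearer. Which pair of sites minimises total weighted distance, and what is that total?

{P, R}, total 1236

Evaluate every pair (each demand assigned to the nearer of the two):
  {P, R}: total = 1236
  {R, Q}: total = 1516
  {P, Q}: total = 1730
Best pair: {P, R} with total 1236.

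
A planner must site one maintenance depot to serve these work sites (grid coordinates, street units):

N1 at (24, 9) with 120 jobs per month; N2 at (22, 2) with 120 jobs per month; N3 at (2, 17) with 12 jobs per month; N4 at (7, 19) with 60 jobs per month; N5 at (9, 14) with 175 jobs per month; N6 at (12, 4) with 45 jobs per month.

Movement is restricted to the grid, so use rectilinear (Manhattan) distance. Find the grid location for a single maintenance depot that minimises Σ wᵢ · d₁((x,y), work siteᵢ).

Manhattan distance separates: Σwᵢ(|x−xᵢ|+|y−yᵢ|) = Σwᵢ|x−xᵢ| + Σwᵢ|y−yᵢ|, so x and y are optimised independently as 1-D weighted medians.
Total weight W = 532; half = 266.
x-coordinate, sorted with cumulative weight:
  x=2 (N3, w=12) cum 12
  x=7 (N4, w=60) cum 72
  x=9 (N5, w=175) cum 247
  x=12 (N6, w=45) cum 292  ← median
  x=22 (N2, w=120) cum 412
  x=24 (N1, w=120) cum 532
⇒ x* = 12
y-coordinate, sorted with cumulative weight:
  y=2 (N2, w=120) cum 120
  y=4 (N6, w=45) cum 165
  y=9 (N1, w=120) cum 285  ← median
  y=14 (N5, w=175) cum 460
  y=17 (N3, w=12) cum 472
  y=19 (N4, w=60) cum 532
⇒ y* = 9

(12, 9)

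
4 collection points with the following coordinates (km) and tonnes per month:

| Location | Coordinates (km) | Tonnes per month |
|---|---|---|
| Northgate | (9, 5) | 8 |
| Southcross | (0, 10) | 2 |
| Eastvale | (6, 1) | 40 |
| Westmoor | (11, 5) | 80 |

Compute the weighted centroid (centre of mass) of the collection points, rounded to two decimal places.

The minimiser of Σwᵢ‖p−pᵢ‖² is the weighted centroid p* = (Σwᵢpᵢ)/(Σwᵢ).
Σwᵢ = 130.
Σwᵢxᵢ = 8·9 + 2·0 + 40·6 + 80·11 = 1192.
Σwᵢyᵢ = 8·5 + 2·10 + 40·1 + 80·5 = 500.
x* = 1192/130 = 9.17, y* = 500/130 = 3.85.

(9.17, 3.85)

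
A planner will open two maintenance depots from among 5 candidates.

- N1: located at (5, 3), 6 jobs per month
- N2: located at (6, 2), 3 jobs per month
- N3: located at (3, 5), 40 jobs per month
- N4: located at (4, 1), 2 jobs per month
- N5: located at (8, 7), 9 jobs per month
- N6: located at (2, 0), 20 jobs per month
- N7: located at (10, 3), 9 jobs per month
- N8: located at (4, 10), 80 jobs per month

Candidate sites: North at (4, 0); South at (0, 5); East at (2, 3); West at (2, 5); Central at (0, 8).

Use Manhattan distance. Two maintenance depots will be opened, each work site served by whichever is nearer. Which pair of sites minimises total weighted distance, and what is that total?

{North, West}, total 831

Evaluate every pair (each demand assigned to the nearer of the two):
  {North, West}: total = 831
  {East, West}: total = 845
  {West, Central}: total = 845
  {East, Central}: total = 854
  {South, West}: total = 925
  {North, Central}: total = 960
  {South, Central}: total = 1014
  {North, East}: total = 1074
  {North, South}: total = 1089
  {South, East}: total = 1103
Best pair: {North, West} with total 831.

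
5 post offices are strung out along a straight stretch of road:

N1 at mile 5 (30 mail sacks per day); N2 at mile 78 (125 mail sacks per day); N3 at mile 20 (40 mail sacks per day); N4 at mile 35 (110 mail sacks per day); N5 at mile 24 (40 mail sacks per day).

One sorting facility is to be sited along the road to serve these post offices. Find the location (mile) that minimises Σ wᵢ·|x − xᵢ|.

x = 35

For a sum of weighted absolute distances on a line, the optimum is the weighted median (not the mean). Total weight W = 345; half-weight = 172.5.
Sort by position and accumulate weight:
  mile 5 (N1, w=30) → cum 30
  mile 20 (N3, w=40) → cum 70
  mile 24 (N5, w=40) → cum 110
  mile 35 (N4, w=110) → cum 220  ≥ 172.5 → median here
  mile 78 (N2, w=125) → cum 345
Optimal location: mile 35.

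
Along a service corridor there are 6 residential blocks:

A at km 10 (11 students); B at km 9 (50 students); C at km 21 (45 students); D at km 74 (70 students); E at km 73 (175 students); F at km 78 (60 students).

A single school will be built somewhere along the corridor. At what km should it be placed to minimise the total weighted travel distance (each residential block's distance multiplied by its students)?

x = 73

For a sum of weighted absolute distances on a line, the optimum is the weighted median (not the mean). Total weight W = 411; half-weight = 205.5.
Sort by position and accumulate weight:
  km 9 (B, w=50) → cum 50
  km 10 (A, w=11) → cum 61
  km 21 (C, w=45) → cum 106
  km 73 (E, w=175) → cum 281  ≥ 205.5 → median here
  km 74 (D, w=70) → cum 351
  km 78 (F, w=60) → cum 411
Optimal location: km 73.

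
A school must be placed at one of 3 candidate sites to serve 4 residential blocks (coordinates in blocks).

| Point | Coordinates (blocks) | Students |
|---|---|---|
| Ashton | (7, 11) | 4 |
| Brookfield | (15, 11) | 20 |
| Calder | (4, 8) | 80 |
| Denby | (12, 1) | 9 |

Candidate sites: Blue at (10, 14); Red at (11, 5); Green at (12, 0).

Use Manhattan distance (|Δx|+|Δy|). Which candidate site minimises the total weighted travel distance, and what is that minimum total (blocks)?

Red, total 1085 blocks

Total weighted distance at each candidate:
  Blue (10, 14): total = 1279
  Red (11, 5): total = 1085
  Green (12, 0): total = 1633
Minimum is at Red with total 1085 blocks.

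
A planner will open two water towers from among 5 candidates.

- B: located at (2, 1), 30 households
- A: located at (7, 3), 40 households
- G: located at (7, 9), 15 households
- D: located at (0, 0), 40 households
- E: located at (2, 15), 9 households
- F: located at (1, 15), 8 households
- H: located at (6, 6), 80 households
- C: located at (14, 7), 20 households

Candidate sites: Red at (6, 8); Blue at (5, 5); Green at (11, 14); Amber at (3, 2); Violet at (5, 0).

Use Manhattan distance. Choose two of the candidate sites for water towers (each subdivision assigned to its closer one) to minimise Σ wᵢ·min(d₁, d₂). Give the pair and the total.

{Red, Amber}, total 1025

Evaluate every pair (each demand assigned to the nearer of the two):
  {Red, Amber}: total = 1025
  {Red, Violet}: total = 1085
  {Blue, Amber}: total = 1119
  {Blue, Violet}: total = 1179
  {Red, Blue}: total = 1335
  {Blue, Green}: total = 1398
  {Green, Amber}: total = 1533
  {Green, Violet}: total = 1593
  {Red, Green}: total = 1678
  {Amber, Violet}: total = 1751
Best pair: {Red, Amber} with total 1025.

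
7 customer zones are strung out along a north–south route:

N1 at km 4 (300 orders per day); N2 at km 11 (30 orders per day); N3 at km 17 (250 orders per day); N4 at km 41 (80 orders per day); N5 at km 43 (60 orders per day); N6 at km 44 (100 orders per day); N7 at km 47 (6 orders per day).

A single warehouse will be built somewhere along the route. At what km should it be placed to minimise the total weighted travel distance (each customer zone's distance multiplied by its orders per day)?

For a sum of weighted absolute distances on a line, the optimum is the weighted median (not the mean). Total weight W = 826; half-weight = 413.
Sort by position and accumulate weight:
  km 4 (N1, w=300) → cum 300
  km 11 (N2, w=30) → cum 330
  km 17 (N3, w=250) → cum 580  ≥ 413 → median here
  km 41 (N4, w=80) → cum 660
  km 43 (N5, w=60) → cum 720
  km 44 (N6, w=100) → cum 820
  km 47 (N7, w=6) → cum 826
Optimal location: km 17.

x = 17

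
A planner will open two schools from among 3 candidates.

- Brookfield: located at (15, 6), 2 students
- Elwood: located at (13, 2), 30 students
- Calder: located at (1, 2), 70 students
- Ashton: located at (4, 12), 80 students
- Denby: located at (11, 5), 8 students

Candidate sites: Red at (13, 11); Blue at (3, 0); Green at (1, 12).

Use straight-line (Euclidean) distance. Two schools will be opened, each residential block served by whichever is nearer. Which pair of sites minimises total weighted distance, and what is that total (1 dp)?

Evaluate every pair (each demand assigned to the nearer of the two):
  {Blue, Green}: total = 846.2
  {Red, Blue}: total = 1253.8
  {Red, Green}: total = 1271.4
Best pair: {Blue, Green} with total 846.2.

{Blue, Green}, total 846.2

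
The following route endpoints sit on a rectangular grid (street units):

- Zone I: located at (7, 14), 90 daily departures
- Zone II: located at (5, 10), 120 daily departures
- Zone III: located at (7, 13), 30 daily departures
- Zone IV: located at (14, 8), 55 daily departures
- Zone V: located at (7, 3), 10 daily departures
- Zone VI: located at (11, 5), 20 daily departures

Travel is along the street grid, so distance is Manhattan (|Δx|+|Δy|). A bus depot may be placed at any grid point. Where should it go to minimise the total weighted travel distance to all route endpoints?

Manhattan distance separates: Σwᵢ(|x−xᵢ|+|y−yᵢ|) = Σwᵢ|x−xᵢ| + Σwᵢ|y−yᵢ|, so x and y are optimised independently as 1-D weighted medians.
Total weight W = 325; half = 162.5.
x-coordinate, sorted with cumulative weight:
  x=5 (Zone II, w=120) cum 120
  x=7 (Zone I, w=90) cum 210  ← median
  x=7 (Zone III, w=30) cum 240
  x=7 (Zone V, w=10) cum 250
  x=11 (Zone VI, w=20) cum 270
  x=14 (Zone IV, w=55) cum 325
⇒ x* = 7
y-coordinate, sorted with cumulative weight:
  y=3 (Zone V, w=10) cum 10
  y=5 (Zone VI, w=20) cum 30
  y=8 (Zone IV, w=55) cum 85
  y=10 (Zone II, w=120) cum 205  ← median
  y=13 (Zone III, w=30) cum 235
  y=14 (Zone I, w=90) cum 325
⇒ y* = 10

(7, 10)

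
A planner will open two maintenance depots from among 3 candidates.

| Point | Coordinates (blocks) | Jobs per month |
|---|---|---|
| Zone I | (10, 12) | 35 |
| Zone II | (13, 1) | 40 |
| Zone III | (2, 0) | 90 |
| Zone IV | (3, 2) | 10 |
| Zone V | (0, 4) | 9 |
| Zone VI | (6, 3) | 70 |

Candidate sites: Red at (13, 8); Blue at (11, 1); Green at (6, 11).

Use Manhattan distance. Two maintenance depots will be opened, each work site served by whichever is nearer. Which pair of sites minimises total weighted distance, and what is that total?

Evaluate every pair (each demand assigned to the nearer of the two):
  {Blue, Green}: total = 1852
  {Red, Blue}: total = 1931
  {Red, Green}: total = 2602
Best pair: {Blue, Green} with total 1852.

{Blue, Green}, total 1852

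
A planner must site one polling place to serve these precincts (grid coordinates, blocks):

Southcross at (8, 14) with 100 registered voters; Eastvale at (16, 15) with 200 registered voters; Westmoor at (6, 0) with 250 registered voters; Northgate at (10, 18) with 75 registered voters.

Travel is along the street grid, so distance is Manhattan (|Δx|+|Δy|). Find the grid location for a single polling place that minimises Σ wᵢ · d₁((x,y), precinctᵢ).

(8, 14)

Manhattan distance separates: Σwᵢ(|x−xᵢ|+|y−yᵢ|) = Σwᵢ|x−xᵢ| + Σwᵢ|y−yᵢ|, so x and y are optimised independently as 1-D weighted medians.
Total weight W = 625; half = 312.5.
x-coordinate, sorted with cumulative weight:
  x=6 (Westmoor, w=250) cum 250
  x=8 (Southcross, w=100) cum 350  ← median
  x=10 (Northgate, w=75) cum 425
  x=16 (Eastvale, w=200) cum 625
⇒ x* = 8
y-coordinate, sorted with cumulative weight:
  y=0 (Westmoor, w=250) cum 250
  y=14 (Southcross, w=100) cum 350  ← median
  y=15 (Eastvale, w=200) cum 550
  y=18 (Northgate, w=75) cum 625
⇒ y* = 14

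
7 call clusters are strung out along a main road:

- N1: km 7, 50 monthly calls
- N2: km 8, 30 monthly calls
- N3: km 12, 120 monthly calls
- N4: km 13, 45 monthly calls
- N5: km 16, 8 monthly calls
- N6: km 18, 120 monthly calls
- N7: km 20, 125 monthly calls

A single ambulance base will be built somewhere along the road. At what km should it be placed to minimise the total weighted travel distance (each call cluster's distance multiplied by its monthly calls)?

For a sum of weighted absolute distances on a line, the optimum is the weighted median (not the mean). Total weight W = 498; half-weight = 249.
Sort by position and accumulate weight:
  km 7 (N1, w=50) → cum 50
  km 8 (N2, w=30) → cum 80
  km 12 (N3, w=120) → cum 200
  km 13 (N4, w=45) → cum 245
  km 16 (N5, w=8) → cum 253  ≥ 249 → median here
  km 18 (N6, w=120) → cum 373
  km 20 (N7, w=125) → cum 498
Optimal location: km 16.

x = 16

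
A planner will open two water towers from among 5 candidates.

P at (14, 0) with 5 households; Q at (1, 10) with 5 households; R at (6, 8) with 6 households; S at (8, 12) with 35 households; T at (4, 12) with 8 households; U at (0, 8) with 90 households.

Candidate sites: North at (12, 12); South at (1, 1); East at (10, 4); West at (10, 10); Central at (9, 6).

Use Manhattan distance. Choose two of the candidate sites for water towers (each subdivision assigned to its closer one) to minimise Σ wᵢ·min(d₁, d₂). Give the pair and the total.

{South, West}, total 1075

Evaluate every pair (each demand assigned to the nearer of the two):
  {South, West}: total = 1075
  {North, South}: total = 1099
  {South, Central}: total = 1183
  {South, East}: total = 1315
  {West, Central}: total = 1324
  {North, Central}: total = 1339
  {East, West}: total = 1405
  {North, West}: total = 1435
  {East, Central}: total = 1453
  {North, East}: total = 1617
Best pair: {South, West} with total 1075.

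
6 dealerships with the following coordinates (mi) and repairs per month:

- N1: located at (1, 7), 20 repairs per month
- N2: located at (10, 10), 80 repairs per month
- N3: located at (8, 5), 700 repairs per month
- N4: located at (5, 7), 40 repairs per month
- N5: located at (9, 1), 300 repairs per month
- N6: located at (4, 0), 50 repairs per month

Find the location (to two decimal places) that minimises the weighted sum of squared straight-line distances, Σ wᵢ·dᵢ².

(8.00, 4.22)

The minimiser of Σwᵢ‖p−pᵢ‖² is the weighted centroid p* = (Σwᵢpᵢ)/(Σwᵢ).
Σwᵢ = 1190.
Σwᵢxᵢ = 20·1 + 80·10 + 700·8 + 40·5 + 300·9 + 50·4 = 9520.
Σwᵢyᵢ = 20·7 + 80·10 + 700·5 + 40·7 + 300·1 + 50·0 = 5020.
x* = 9520/1190 = 8.00, y* = 5020/1190 = 4.22.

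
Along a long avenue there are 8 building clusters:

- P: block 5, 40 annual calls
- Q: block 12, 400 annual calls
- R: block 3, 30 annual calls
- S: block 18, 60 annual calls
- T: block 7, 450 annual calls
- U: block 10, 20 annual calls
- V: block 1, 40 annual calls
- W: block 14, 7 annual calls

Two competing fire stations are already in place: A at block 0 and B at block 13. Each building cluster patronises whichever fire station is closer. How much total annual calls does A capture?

110

The indifferent point is the midpoint (0+13)/2 = 6.5; building clusters left of it (closer to A at 0) go to A, those right go to B.
  V at 1 (w=40) → A
  R at 3 (w=30) → A
  P at 5 (w=40) → A
  T at 7 (w=450) → B
  U at 10 (w=20) → B
  Q at 12 (w=400) → B
  W at 14 (w=7) → B
  S at 18 (w=60) → B
A captures 110; B captures 937.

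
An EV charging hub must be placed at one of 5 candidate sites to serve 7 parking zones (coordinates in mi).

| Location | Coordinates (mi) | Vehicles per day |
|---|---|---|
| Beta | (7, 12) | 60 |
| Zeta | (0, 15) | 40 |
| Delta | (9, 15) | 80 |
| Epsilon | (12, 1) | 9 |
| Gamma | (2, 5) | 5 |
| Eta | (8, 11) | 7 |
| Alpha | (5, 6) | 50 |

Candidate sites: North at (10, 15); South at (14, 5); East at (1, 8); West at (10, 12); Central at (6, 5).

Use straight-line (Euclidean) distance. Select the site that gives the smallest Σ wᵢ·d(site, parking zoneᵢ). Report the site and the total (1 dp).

Total weighted distance at each candidate:
  North (10, 15): total = 1472.0
  South (14, 5): total = 2789.0
  East (1, 8): total = 1976.0
  West (10, 12): total = 1410.5
  Central (6, 5): total = 1925.8
Minimum is at West with total 1410.5 mi.

West, total 1410.5 mi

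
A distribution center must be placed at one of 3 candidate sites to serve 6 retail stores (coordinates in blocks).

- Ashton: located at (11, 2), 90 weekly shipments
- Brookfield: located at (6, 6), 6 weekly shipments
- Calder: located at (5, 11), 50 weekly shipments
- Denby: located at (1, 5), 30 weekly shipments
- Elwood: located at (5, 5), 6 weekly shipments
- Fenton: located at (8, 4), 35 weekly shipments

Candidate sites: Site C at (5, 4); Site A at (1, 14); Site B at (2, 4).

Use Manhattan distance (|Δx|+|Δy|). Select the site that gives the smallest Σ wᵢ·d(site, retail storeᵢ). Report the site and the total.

Site C, total 1349 blocks

Total weighted distance at each candidate:
  Site C (5, 4): total = 1349
  Site A (1, 14): total = 3351
  Site B (2, 4): total = 1820
Minimum is at Site C with total 1349 blocks.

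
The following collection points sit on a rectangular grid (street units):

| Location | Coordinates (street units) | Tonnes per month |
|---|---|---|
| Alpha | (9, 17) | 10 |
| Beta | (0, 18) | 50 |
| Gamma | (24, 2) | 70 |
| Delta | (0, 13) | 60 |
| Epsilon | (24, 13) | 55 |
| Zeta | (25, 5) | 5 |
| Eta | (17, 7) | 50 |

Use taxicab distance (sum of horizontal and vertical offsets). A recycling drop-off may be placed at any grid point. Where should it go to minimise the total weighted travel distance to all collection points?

Manhattan distance separates: Σwᵢ(|x−xᵢ|+|y−yᵢ|) = Σwᵢ|x−xᵢ| + Σwᵢ|y−yᵢ|, so x and y are optimised independently as 1-D weighted medians.
Total weight W = 300; half = 150.
x-coordinate, sorted with cumulative weight:
  x=0 (Beta, w=50) cum 50
  x=0 (Delta, w=60) cum 110
  x=9 (Alpha, w=10) cum 120
  x=17 (Eta, w=50) cum 170  ← median
  x=24 (Gamma, w=70) cum 240
  x=24 (Epsilon, w=55) cum 295
  x=25 (Zeta, w=5) cum 300
⇒ x* = 17
y-coordinate, sorted with cumulative weight:
  y=2 (Gamma, w=70) cum 70
  y=5 (Zeta, w=5) cum 75
  y=7 (Eta, w=50) cum 125
  y=13 (Delta, w=60) cum 185  ← median
  y=13 (Epsilon, w=55) cum 240
  y=17 (Alpha, w=10) cum 250
  y=18 (Beta, w=50) cum 300
⇒ y* = 13

(17, 13)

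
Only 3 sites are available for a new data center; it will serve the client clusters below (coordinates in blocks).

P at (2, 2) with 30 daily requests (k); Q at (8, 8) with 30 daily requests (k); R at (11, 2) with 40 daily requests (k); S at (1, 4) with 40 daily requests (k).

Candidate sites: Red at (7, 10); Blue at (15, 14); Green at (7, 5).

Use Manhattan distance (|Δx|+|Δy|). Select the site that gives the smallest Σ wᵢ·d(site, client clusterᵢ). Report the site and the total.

Total weighted distance at each candidate:
  Red (7, 10): total = 1440
  Blue (15, 14): total = 2740
  Green (7, 5): total = 920
Minimum is at Green with total 920 blocks.

Green, total 920 blocks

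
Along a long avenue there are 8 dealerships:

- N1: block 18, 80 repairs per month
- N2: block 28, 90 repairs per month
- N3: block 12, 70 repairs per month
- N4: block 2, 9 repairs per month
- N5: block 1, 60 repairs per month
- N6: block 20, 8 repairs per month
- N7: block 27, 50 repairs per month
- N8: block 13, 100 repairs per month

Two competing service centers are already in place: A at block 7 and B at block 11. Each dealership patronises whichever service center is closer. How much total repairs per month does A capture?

The indifferent point is the midpoint (7+11)/2 = 9; dealerships left of it (closer to A at 7) go to A, those right go to B.
  N5 at 1 (w=60) → A
  N4 at 2 (w=9) → A
  N3 at 12 (w=70) → B
  N8 at 13 (w=100) → B
  N1 at 18 (w=80) → B
  N6 at 20 (w=8) → B
  N7 at 27 (w=50) → B
  N2 at 28 (w=90) → B
A captures 69; B captures 398.

69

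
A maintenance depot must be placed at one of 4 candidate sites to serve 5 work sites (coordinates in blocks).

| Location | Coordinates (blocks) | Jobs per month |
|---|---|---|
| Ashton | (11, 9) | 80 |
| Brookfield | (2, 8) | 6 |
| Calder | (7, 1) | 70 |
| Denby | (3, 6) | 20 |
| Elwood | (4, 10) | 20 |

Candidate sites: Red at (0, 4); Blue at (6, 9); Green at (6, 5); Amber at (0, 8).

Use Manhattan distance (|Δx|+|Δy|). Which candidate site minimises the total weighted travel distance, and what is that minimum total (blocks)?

Blue, total 1240 blocks

Total weighted distance at each candidate:
  Red (0, 4): total = 2316
  Blue (6, 9): total = 1240
  Green (6, 5): total = 1332
  Amber (0, 8): total = 2172
Minimum is at Blue with total 1240 blocks.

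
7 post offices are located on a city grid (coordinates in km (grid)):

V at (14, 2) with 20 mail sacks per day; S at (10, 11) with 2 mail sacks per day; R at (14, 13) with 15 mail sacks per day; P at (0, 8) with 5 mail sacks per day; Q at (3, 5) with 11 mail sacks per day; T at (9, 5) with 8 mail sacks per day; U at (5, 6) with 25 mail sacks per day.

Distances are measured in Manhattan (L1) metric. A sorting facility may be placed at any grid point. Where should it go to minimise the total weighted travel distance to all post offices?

(9, 6)

Manhattan distance separates: Σwᵢ(|x−xᵢ|+|y−yᵢ|) = Σwᵢ|x−xᵢ| + Σwᵢ|y−yᵢ|, so x and y are optimised independently as 1-D weighted medians.
Total weight W = 86; half = 43.
x-coordinate, sorted with cumulative weight:
  x=0 (P, w=5) cum 5
  x=3 (Q, w=11) cum 16
  x=5 (U, w=25) cum 41
  x=9 (T, w=8) cum 49  ← median
  x=10 (S, w=2) cum 51
  x=14 (V, w=20) cum 71
  x=14 (R, w=15) cum 86
⇒ x* = 9
y-coordinate, sorted with cumulative weight:
  y=2 (V, w=20) cum 20
  y=5 (Q, w=11) cum 31
  y=5 (T, w=8) cum 39
  y=6 (U, w=25) cum 64  ← median
  y=8 (P, w=5) cum 69
  y=11 (S, w=2) cum 71
  y=13 (R, w=15) cum 86
⇒ y* = 6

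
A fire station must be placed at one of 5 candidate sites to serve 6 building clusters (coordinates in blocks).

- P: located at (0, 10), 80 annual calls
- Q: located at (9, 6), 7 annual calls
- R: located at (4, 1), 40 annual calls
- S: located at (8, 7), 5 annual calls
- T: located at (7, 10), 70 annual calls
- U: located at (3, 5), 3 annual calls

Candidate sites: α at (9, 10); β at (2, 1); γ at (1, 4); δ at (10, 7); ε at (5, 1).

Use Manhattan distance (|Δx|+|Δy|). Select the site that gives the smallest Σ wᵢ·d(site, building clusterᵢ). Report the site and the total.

Total weighted distance at each candidate:
  α (9, 10): total = 1501
  β (2, 1): total = 2099
  γ (1, 4): total = 1769
  δ (10, 7): total = 1991
  ε (5, 1): total = 2056
Minimum is at α with total 1501 blocks.

α, total 1501 blocks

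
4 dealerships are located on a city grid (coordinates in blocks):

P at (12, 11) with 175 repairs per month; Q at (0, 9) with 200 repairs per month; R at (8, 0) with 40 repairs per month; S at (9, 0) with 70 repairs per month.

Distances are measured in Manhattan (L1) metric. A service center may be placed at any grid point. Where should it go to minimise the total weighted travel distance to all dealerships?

(9, 9)

Manhattan distance separates: Σwᵢ(|x−xᵢ|+|y−yᵢ|) = Σwᵢ|x−xᵢ| + Σwᵢ|y−yᵢ|, so x and y are optimised independently as 1-D weighted medians.
Total weight W = 485; half = 242.5.
x-coordinate, sorted with cumulative weight:
  x=0 (Q, w=200) cum 200
  x=8 (R, w=40) cum 240
  x=9 (S, w=70) cum 310  ← median
  x=12 (P, w=175) cum 485
⇒ x* = 9
y-coordinate, sorted with cumulative weight:
  y=0 (R, w=40) cum 40
  y=0 (S, w=70) cum 110
  y=9 (Q, w=200) cum 310  ← median
  y=11 (P, w=175) cum 485
⇒ y* = 9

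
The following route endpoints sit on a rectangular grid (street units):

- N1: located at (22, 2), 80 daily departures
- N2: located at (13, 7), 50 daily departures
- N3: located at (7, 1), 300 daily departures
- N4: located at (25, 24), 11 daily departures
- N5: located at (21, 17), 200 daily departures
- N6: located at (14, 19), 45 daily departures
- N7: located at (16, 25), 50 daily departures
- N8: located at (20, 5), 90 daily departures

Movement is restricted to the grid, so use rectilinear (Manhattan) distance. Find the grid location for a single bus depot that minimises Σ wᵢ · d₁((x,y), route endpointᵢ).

Manhattan distance separates: Σwᵢ(|x−xᵢ|+|y−yᵢ|) = Σwᵢ|x−xᵢ| + Σwᵢ|y−yᵢ|, so x and y are optimised independently as 1-D weighted medians.
Total weight W = 826; half = 413.
x-coordinate, sorted with cumulative weight:
  x=7 (N3, w=300) cum 300
  x=13 (N2, w=50) cum 350
  x=14 (N6, w=45) cum 395
  x=16 (N7, w=50) cum 445  ← median
  x=20 (N8, w=90) cum 535
  x=21 (N5, w=200) cum 735
  x=22 (N1, w=80) cum 815
  x=25 (N4, w=11) cum 826
⇒ x* = 16
y-coordinate, sorted with cumulative weight:
  y=1 (N3, w=300) cum 300
  y=2 (N1, w=80) cum 380
  y=5 (N8, w=90) cum 470  ← median
  y=7 (N2, w=50) cum 520
  y=17 (N5, w=200) cum 720
  y=19 (N6, w=45) cum 765
  y=24 (N4, w=11) cum 776
  y=25 (N7, w=50) cum 826
⇒ y* = 5

(16, 5)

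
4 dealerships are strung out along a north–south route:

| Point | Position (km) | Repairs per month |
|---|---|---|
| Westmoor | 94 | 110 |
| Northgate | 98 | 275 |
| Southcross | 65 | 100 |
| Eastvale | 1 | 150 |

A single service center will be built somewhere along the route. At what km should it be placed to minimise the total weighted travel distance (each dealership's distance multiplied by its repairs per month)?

For a sum of weighted absolute distances on a line, the optimum is the weighted median (not the mean). Total weight W = 635; half-weight = 317.5.
Sort by position and accumulate weight:
  km 1 (Eastvale, w=150) → cum 150
  km 65 (Southcross, w=100) → cum 250
  km 94 (Westmoor, w=110) → cum 360  ≥ 317.5 → median here
  km 98 (Northgate, w=275) → cum 635
Optimal location: km 94.

x = 94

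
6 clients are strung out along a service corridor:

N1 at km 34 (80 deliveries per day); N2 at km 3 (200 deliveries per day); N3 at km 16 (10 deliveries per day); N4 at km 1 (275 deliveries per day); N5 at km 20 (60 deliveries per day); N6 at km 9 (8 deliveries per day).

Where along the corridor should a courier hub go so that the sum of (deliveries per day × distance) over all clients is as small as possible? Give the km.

x = 3

For a sum of weighted absolute distances on a line, the optimum is the weighted median (not the mean). Total weight W = 633; half-weight = 316.5.
Sort by position and accumulate weight:
  km 1 (N4, w=275) → cum 275
  km 3 (N2, w=200) → cum 475  ≥ 316.5 → median here
  km 9 (N6, w=8) → cum 483
  km 16 (N3, w=10) → cum 493
  km 20 (N5, w=60) → cum 553
  km 34 (N1, w=80) → cum 633
Optimal location: km 3.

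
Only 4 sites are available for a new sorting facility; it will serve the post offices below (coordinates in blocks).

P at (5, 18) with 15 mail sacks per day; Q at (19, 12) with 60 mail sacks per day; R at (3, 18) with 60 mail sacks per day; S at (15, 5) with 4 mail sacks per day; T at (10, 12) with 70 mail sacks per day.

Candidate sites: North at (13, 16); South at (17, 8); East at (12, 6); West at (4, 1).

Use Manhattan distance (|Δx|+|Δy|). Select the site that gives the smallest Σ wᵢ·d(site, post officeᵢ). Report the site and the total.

Total weighted distance at each candidate:
  North (13, 16): total = 2012
  South (17, 8): total = 2920
  East (12, 6): total = 2901
  West (4, 1): total = 4160
Minimum is at North with total 2012 blocks.

North, total 2012 blocks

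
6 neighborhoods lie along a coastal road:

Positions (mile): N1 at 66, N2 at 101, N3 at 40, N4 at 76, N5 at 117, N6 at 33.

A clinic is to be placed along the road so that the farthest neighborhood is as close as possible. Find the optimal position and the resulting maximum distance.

location 75, max distance 42

The 1-center on a line is the midpoint of the two extreme points: leftmost at 33, rightmost at 117.
Optimal location = (33 + 117)/2 = 75; maximum distance = (117 − 33)/2 = 42.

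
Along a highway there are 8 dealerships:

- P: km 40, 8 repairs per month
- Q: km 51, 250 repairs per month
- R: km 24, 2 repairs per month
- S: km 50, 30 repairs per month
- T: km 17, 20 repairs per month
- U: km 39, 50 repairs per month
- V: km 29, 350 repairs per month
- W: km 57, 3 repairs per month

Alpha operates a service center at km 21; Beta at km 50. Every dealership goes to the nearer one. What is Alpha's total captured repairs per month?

372

The indifferent point is the midpoint (21+50)/2 = 35.5; dealerships left of it (closer to Alpha at 21) go to Alpha, those right go to Beta.
  T at 17 (w=20) → Alpha
  R at 24 (w=2) → Alpha
  V at 29 (w=350) → Alpha
  U at 39 (w=50) → Beta
  P at 40 (w=8) → Beta
  S at 50 (w=30) → Beta
  Q at 51 (w=250) → Beta
  W at 57 (w=3) → Beta
Alpha captures 372; Beta captures 341.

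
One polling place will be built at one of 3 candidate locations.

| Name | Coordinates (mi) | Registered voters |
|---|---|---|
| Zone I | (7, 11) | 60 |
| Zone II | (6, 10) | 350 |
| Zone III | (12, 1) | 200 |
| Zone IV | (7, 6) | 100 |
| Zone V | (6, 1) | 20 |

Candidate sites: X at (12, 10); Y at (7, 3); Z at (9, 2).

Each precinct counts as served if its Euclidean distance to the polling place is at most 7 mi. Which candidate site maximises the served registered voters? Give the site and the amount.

Coverage radius r = 7 mi; a point is covered iff (Δx)²+(Δy)² ≤ 7² = 49.
  X (12, 10): covers {Zone I, Zone II, Zone IV} → 510
  Y (7, 3): covers {Zone III, Zone IV, Zone V} → 320
  Z (9, 2): covers {Zone III, Zone IV, Zone V} → 320
Maximum coverage at X: 510 registered voters.

X, covering 510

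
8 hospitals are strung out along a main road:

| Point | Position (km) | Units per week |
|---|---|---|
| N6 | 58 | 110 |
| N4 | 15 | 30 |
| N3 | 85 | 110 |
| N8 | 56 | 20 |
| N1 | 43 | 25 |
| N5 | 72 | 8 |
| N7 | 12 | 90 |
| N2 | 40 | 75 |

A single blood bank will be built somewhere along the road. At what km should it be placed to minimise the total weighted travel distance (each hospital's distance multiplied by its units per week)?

x = 56

For a sum of weighted absolute distances on a line, the optimum is the weighted median (not the mean). Total weight W = 468; half-weight = 234.
Sort by position and accumulate weight:
  km 12 (N7, w=90) → cum 90
  km 15 (N4, w=30) → cum 120
  km 40 (N2, w=75) → cum 195
  km 43 (N1, w=25) → cum 220
  km 56 (N8, w=20) → cum 240  ≥ 234 → median here
  km 58 (N6, w=110) → cum 350
  km 72 (N5, w=8) → cum 358
  km 85 (N3, w=110) → cum 468
Optimal location: km 56.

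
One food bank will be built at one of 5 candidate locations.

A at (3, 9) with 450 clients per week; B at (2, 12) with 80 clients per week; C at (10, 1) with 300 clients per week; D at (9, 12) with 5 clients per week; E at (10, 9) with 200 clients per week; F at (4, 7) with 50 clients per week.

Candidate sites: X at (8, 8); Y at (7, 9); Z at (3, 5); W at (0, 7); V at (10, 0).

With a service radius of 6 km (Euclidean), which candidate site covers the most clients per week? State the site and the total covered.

Coverage radius r = 6 km; a point is covered iff (Δx)²+(Δy)² ≤ 6² = 36.
  X (8, 8): covers {A, D, E, F} → 705
  Y (7, 9): covers {A, B, D, E, F} → 785
  Z (3, 5): covers {A, F} → 500
  W (0, 7): covers {A, B, F} → 580
  V (10, 0): covers {C} → 300
Maximum coverage at Y: 785 clients per week.

Y, covering 785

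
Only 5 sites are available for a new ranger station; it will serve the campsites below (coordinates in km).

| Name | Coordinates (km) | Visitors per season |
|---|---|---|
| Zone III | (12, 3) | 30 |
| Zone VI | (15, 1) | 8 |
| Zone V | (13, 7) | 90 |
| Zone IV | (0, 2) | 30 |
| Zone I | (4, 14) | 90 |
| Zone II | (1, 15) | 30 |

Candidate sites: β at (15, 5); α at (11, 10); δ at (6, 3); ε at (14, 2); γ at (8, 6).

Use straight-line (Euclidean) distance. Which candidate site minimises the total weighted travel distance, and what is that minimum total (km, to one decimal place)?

α, total 2084.5 km

Total weighted distance at each candidate:
  β (15, 5): total = 2648.9
  α (11, 10): total = 2084.5
  δ (6, 3): total = 2558.1
  ε (14, 2): total = 2914.7
  γ (8, 6): total = 2093.1
Minimum is at α with total 2084.5 km.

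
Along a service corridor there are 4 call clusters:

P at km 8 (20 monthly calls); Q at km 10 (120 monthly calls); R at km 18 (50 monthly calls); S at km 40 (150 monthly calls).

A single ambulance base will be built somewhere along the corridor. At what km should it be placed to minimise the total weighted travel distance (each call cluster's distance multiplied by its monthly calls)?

x = 18

For a sum of weighted absolute distances on a line, the optimum is the weighted median (not the mean). Total weight W = 340; half-weight = 170.
Sort by position and accumulate weight:
  km 8 (P, w=20) → cum 20
  km 10 (Q, w=120) → cum 140
  km 18 (R, w=50) → cum 190  ≥ 170 → median here
  km 40 (S, w=150) → cum 340
Optimal location: km 18.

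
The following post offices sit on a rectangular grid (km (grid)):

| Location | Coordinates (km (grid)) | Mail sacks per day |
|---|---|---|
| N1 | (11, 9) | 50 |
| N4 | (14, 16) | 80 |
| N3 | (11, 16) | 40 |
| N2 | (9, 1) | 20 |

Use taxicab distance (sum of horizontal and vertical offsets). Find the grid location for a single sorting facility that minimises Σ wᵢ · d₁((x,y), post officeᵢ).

(11, 16)

Manhattan distance separates: Σwᵢ(|x−xᵢ|+|y−yᵢ|) = Σwᵢ|x−xᵢ| + Σwᵢ|y−yᵢ|, so x and y are optimised independently as 1-D weighted medians.
Total weight W = 190; half = 95.
x-coordinate, sorted with cumulative weight:
  x=9 (N2, w=20) cum 20
  x=11 (N1, w=50) cum 70
  x=11 (N3, w=40) cum 110  ← median
  x=14 (N4, w=80) cum 190
⇒ x* = 11
y-coordinate, sorted with cumulative weight:
  y=1 (N2, w=20) cum 20
  y=9 (N1, w=50) cum 70
  y=16 (N4, w=80) cum 150  ← median
  y=16 (N3, w=40) cum 190
⇒ y* = 16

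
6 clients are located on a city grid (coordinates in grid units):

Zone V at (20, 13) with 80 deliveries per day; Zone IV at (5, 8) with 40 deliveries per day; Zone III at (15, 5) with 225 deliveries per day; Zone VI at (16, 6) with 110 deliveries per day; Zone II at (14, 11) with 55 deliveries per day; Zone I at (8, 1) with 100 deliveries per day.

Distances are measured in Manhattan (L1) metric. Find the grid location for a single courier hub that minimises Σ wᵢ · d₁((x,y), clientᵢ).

Manhattan distance separates: Σwᵢ(|x−xᵢ|+|y−yᵢ|) = Σwᵢ|x−xᵢ| + Σwᵢ|y−yᵢ|, so x and y are optimised independently as 1-D weighted medians.
Total weight W = 610; half = 305.
x-coordinate, sorted with cumulative weight:
  x=5 (Zone IV, w=40) cum 40
  x=8 (Zone I, w=100) cum 140
  x=14 (Zone II, w=55) cum 195
  x=15 (Zone III, w=225) cum 420  ← median
  x=16 (Zone VI, w=110) cum 530
  x=20 (Zone V, w=80) cum 610
⇒ x* = 15
y-coordinate, sorted with cumulative weight:
  y=1 (Zone I, w=100) cum 100
  y=5 (Zone III, w=225) cum 325  ← median
  y=6 (Zone VI, w=110) cum 435
  y=8 (Zone IV, w=40) cum 475
  y=11 (Zone II, w=55) cum 530
  y=13 (Zone V, w=80) cum 610
⇒ y* = 5

(15, 5)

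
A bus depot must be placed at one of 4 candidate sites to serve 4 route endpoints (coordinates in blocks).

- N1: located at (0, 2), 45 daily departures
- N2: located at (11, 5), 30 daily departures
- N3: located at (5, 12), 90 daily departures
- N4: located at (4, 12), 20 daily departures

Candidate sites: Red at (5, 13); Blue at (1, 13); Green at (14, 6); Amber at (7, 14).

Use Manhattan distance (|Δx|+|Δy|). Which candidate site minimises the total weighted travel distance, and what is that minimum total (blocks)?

Red, total 1270 blocks

Total weighted distance at each candidate:
  Red (5, 13): total = 1270
  Blue (1, 13): total = 1610
  Green (14, 6): total = 2600
  Amber (7, 14): total = 1705
Minimum is at Red with total 1270 blocks.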